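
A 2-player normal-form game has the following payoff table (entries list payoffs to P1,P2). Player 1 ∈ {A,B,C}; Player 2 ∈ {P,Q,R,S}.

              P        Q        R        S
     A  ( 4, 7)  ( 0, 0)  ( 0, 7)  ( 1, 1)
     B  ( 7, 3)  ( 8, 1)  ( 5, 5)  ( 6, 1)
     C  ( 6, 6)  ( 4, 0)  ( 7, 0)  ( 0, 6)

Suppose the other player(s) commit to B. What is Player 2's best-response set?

u_2(P vs B) = 3
u_2(Q vs B) = 1
u_2(R vs B) = 5
u_2(S vs B) = 1
max payoff 5 at {R}

argmax u_2 = {R}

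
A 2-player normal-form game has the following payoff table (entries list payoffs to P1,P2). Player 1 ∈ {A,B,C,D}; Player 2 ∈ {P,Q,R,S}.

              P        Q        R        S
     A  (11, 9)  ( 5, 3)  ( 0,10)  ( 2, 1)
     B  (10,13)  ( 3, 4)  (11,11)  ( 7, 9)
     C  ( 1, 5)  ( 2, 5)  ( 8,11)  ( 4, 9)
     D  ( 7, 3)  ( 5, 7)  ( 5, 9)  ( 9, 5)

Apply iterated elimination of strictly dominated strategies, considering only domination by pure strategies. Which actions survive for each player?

P1 drop C (B beats it: P:10>1 Q:3>2 R:11>8 S:7>4)
P2 drop Q (R beats it: A:10>3 B:11>4 D:9>7)
P2 drop S (R beats it: A:10>1 B:11>9 D:9>5)
P1 drop D (B beats it: P:10>7 R:11>5)
P1→{A,B} P2→{P,R}

IESDS → P1:{A,B} P2:{P,R}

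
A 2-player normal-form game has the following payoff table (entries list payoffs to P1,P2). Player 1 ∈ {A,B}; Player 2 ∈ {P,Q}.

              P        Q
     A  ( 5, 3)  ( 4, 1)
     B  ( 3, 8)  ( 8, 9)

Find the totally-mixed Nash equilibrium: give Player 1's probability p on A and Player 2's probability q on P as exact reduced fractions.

P1 indiff ⇒ q·5+(1-q)·4 = q·3+(1-q)·8 ⇒ q(2) = (1-q)(4) ⇒ q = 2/3
P2 indiff ⇒ p·3+(1-p)·8 = p·1+(1-p)·9 ⇒ p(2) = (1-p)(1) ⇒ p = 1/3

P1 mixes 1/3 on A; P2 mixes 2/3 on P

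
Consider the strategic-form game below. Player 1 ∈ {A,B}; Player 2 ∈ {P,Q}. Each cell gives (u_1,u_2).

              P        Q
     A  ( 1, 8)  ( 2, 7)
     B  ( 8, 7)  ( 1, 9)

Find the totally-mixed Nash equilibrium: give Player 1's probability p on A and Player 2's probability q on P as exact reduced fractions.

p=2/3, q=1/8

P1 indiff ⇒ q·1+(1-q)·2 = q·8+(1-q)·1 ⇒ q(-7) = (1-q)(-1) ⇒ q = 1/8
P2 indiff ⇒ p·8+(1-p)·7 = p·7+(1-p)·9 ⇒ p(1) = (1-p)(2) ⇒ p = 2/3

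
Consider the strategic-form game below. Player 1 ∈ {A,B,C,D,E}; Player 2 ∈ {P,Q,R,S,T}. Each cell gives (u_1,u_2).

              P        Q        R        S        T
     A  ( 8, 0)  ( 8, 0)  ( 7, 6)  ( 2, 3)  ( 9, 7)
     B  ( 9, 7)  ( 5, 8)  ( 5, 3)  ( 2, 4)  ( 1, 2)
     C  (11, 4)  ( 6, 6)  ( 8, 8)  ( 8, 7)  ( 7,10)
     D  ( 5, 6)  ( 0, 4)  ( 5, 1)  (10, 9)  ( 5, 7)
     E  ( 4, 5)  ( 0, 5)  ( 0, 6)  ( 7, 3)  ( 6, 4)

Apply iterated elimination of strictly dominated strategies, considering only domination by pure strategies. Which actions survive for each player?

IESDS → P1:{A,C,D} P2:{S,T}

P1 drop B (C beats it: P:11>9 Q:6>5 R:8>5 S:8>2 T:7>1)
P1 drop E (C beats it: P:11>4 Q:6>0 R:8>0 S:8>7 T:7>6)
P2 drop P (S beats it: A:3>0 C:7>4 D:9>6)
P2 drop Q (S beats it: A:3>0 C:7>6 D:9>4)
P2 drop R (T beats it: A:7>6 C:10>8 D:7>1)
P1→{A,C,D} P2→{S,T}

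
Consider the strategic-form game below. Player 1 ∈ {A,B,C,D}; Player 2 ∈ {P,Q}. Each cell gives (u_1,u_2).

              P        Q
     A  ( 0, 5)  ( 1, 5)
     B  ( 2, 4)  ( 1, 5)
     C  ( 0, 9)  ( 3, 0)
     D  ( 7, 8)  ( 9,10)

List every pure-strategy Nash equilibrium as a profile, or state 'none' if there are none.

(A,P): not NE [P1→D gives 7>0]
(A,Q): not NE [P1→D gives 9>1]
(B,P): not NE [P1→D gives 7>2; P2→Q gives 5>4]
(B,Q): not NE [P1→D gives 9>1]
(C,P): not NE [P1→D gives 7>0]
(C,Q): not NE [P1→D gives 9>3; P2→P gives 9>0]
(D,P): not NE [P2→Q gives 10>8]
(D,Q): NE

NE set: (D,Q)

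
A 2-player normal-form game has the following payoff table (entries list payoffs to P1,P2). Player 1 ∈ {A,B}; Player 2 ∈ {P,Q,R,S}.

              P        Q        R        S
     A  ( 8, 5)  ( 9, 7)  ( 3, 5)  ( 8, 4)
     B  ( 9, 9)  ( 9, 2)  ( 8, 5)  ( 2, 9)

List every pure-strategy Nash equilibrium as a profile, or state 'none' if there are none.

(A,P): not NE [P1→B gives 9>8; P2→Q gives 7>5]
(A,Q): NE
(A,R): not NE [P1→B gives 8>3; P2→Q gives 7>5]
(A,S): not NE [P2→Q gives 7>4]
(B,P): NE
(B,Q): not NE [P2→S gives 9>2]
(B,R): not NE [P2→S gives 9>5]
(B,S): not NE [P1→A gives 8>2]

NE set: (A,Q), (B,P)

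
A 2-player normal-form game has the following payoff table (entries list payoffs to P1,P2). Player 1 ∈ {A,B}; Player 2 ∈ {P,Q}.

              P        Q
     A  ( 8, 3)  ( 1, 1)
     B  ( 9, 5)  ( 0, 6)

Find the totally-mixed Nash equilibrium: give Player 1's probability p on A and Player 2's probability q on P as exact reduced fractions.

P1 indiff ⇒ q·8+(1-q)·1 = q·9+(1-q)·0 ⇒ q(-1) = (1-q)(-1) ⇒ q = 1/2
P2 indiff ⇒ p·3+(1-p)·5 = p·1+(1-p)·6 ⇒ p(2) = (1-p)(1) ⇒ p = 1/3

(p,q) = (1/3, 1/2)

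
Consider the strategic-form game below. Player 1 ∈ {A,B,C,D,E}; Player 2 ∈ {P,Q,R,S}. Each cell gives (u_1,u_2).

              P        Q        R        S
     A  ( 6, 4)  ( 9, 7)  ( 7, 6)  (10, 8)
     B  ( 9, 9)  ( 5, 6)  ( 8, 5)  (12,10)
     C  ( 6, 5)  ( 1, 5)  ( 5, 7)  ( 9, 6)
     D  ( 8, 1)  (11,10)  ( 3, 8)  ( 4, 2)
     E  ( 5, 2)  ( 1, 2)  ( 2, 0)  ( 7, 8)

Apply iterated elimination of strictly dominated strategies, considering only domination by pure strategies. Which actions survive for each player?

Survivors P1:{A,B,D} P2:{Q,S}

P1 drop C (B beats it: P:9>6 Q:5>1 R:8>5 S:12>9)
P1 drop E (A beats it: P:6>5 Q:9>1 R:7>2 S:10>7)
P2 drop P (S beats it: A:8>4 B:10>9 D:2>1)
P2 drop R (Q beats it: A:7>6 B:6>5 D:10>8)
P1→{A,B,D} P2→{Q,S}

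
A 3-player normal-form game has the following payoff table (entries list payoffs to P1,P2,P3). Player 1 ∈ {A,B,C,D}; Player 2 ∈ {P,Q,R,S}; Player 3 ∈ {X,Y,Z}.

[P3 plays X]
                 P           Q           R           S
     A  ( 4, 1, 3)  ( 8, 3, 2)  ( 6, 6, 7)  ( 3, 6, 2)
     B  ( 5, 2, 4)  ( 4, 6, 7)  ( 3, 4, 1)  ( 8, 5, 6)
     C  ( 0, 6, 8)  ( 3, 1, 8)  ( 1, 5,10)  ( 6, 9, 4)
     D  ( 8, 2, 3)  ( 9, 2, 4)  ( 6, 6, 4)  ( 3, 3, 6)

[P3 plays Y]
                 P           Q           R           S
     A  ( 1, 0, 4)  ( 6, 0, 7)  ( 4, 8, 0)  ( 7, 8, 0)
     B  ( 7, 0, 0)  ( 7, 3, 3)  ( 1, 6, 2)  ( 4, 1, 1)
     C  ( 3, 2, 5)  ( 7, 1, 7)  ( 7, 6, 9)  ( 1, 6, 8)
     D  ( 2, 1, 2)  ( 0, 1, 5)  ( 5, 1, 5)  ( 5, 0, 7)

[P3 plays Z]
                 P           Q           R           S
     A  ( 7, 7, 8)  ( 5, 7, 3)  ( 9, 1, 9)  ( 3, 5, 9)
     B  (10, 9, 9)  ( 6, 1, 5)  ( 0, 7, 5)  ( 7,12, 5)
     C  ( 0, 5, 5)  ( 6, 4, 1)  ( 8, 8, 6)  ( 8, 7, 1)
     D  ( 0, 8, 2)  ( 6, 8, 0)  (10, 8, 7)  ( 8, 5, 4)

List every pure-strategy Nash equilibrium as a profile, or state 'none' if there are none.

(A,P,X): not NE [P1→D gives 8>4; P2→S gives 6>1; P3→Z gives 8>3]
(A,P,Y): not NE [P1→B gives 7>1; P2→S gives 8>0; P3→Z gives 8>4]
(A,P,Z): not NE [P1→B gives 10>7]
(A,Q,X): not NE [P1→D gives 9>8; P2→S gives 6>3; P3→Y gives 7>2]
(A,Q,Y): not NE [P1→C gives 7>6; P2→S gives 8>0]
(A,Q,Z): not NE [P1→D gives 6>5; P3→Y gives 7>3]
(A,R,X): not NE [P3→Z gives 9>7]
(A,R,Y): not NE [P1→C gives 7>4; P3→Z gives 9>0]
(A,R,Z): not NE [P1→D gives 10>9; P2→Q gives 7>1]
(A,S,X): not NE [P1→B gives 8>3; P3→Z gives 9>2]
(A,S,Y): not NE [P3→Z gives 9>0]
(A,S,Z): not NE [P1→D gives 8>3; P2→Q gives 7>5]
(B,P,X): not NE [P1→D gives 8>5; P2→Q gives 6>2; P3→Z gives 9>4]
(B,P,Y): not NE [P2→R gives 6>0; P3→Z gives 9>0]
(B,P,Z): not NE [P2→S gives 12>9]
(B,Q,X): not NE [P1→D gives 9>4]
(B,Q,Y): not NE [P2→R gives 6>3; P3→X gives 7>3]
(B,Q,Z): not NE [P2→S gives 12>1; P3→X gives 7>5]
(B,R,X): not NE [P1→D gives 6>3; P2→Q gives 6>4; P3→Z gives 5>1]
(B,R,Y): not NE [P1→C gives 7>1; P3→Z gives 5>2]
(B,R,Z): not NE [P1→D gives 10>0; P2→S gives 12>7]
(B,S,X): not NE [P2→Q gives 6>5]
(B,S,Y): not NE [P1→A gives 7>4; P2→R gives 6>1; P3→X gives 6>1]
(B,S,Z): not NE [P1→D gives 8>7; P3→X gives 6>5]
(C,P,X): not NE [P1→D gives 8>0; P2→S gives 9>6]
(C,P,Y): not NE [P1→B gives 7>3; P2→S gives 6>2; P3→X gives 8>5]
(C,P,Z): not NE [P1→B gives 10>0; P2→R gives 8>5; P3→X gives 8>5]
(C,Q,X): not NE [P1→D gives 9>3; P2→S gives 9>1]
(C,Q,Y): not NE [P2→S gives 6>1; P3→X gives 8>7]
(C,Q,Z): not NE [P2→R gives 8>4; P3→X gives 8>1]
(C,R,X): not NE [P1→D gives 6>1; P2→S gives 9>5]
(C,R,Y): not NE [P3→X gives 10>9]
(C,R,Z): not NE [P1→D gives 10>8; P3→X gives 10>6]
(C,S,X): not NE [P1→B gives 8>6; P3→Y gives 8>4]
(C,S,Y): not NE [P1→A gives 7>1]
(C,S,Z): not NE [P2→R gives 8>7; P3→Y gives 8>1]
(D,P,X): not NE [P2→R gives 6>2]
(D,P,Y): not NE [P1→B gives 7>2; P3→X gives 3>2]
(D,P,Z): not NE [P1→B gives 10>0; P3→X gives 3>2]
(D,Q,X): not NE [P2→R gives 6>2; P3→Y gives 5>4]
(D,Q,Y): not NE [P1→C gives 7>0]
(D,Q,Z): not NE [P3→Y gives 5>0]
(D,R,X): not NE [P3→Z gives 7>4]
(D,R,Y): not NE [P1→C gives 7>5; P3→Z gives 7>5]
(D,R,Z): NE
(D,S,X): not NE [P1→B gives 8>3; P2→R gives 6>3; P3→Y gives 7>6]
(D,S,Y): not NE [P1→A gives 7>5; P2→R gives 1>0]
(D,S,Z): not NE [P2→R gives 8>5; P3→Y gives 7>4]

Nash profiles: (D,R,Z)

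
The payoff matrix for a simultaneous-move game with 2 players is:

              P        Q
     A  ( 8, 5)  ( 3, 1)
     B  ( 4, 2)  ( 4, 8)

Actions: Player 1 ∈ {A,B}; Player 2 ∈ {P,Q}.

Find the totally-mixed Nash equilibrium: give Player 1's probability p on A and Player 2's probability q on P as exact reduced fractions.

P1 indiff ⇒ q·8+(1-q)·3 = q·4+(1-q)·4 ⇒ q(4) = (1-q)(1) ⇒ q = 1/5
P2 indiff ⇒ p·5+(1-p)·2 = p·1+(1-p)·8 ⇒ p(4) = (1-p)(6) ⇒ p = 3/5

p=3/5, q=1/5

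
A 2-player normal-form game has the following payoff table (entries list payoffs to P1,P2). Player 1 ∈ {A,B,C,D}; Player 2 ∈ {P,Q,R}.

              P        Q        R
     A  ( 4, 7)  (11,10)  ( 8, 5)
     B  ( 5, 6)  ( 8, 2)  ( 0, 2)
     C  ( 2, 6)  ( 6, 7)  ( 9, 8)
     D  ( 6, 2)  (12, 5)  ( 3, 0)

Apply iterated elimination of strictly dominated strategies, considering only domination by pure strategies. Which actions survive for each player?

Survivors P1:{A,C,D} P2:{Q,R}

P1 drop B (D beats it: P:6>5 Q:12>8 R:3>0)
P2 drop P (Q beats it: A:10>7 C:7>6 D:5>2)
P1→{A,C,D} P2→{Q,R}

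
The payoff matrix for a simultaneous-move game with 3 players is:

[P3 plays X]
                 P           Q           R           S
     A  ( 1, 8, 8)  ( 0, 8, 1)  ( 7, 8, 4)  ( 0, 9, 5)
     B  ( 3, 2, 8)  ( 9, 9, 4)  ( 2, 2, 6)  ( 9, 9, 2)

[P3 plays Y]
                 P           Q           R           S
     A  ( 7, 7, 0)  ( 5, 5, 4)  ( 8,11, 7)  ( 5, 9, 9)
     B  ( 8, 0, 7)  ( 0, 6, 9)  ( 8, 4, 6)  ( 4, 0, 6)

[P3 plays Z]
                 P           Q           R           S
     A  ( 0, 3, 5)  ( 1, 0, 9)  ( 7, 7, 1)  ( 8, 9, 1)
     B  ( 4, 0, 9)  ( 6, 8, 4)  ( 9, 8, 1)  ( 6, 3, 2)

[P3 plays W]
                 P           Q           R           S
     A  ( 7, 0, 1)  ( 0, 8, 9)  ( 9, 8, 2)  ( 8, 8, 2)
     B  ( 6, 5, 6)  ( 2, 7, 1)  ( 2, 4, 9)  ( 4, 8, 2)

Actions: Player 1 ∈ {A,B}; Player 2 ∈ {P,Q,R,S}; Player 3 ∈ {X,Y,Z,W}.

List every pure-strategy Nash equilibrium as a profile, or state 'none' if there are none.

(A,P,X): not NE [P1→B gives 3>1; P2→S gives 9>8]
(A,P,Y): not NE [P1→B gives 8>7; P2→R gives 11>7; P3→X gives 8>0]
(A,P,Z): not NE [P1→B gives 4>0; P2→S gives 9>3; P3→X gives 8>5]
(A,P,W): not NE [P2→S gives 8>0; P3→X gives 8>1]
(A,Q,X): not NE [P1→B gives 9>0; P2→S gives 9>8; P3→W gives 9>1]
(A,Q,Y): not NE [P2→R gives 11>5; P3→W gives 9>4]
(A,Q,Z): not NE [P1→B gives 6>1; P2→S gives 9>0]
(A,Q,W): not NE [P1→B gives 2>0]
(A,R,X): not NE [P2→S gives 9>8; P3→Y gives 7>4]
(A,R,Y): NE
(A,R,Z): not NE [P1→B gives 9>7; P2→S gives 9>7; P3→Y gives 7>1]
(A,R,W): not NE [P3→Y gives 7>2]
(A,S,X): not NE [P1→B gives 9>0; P3→Y gives 9>5]
(A,S,Y): not NE [P2→R gives 11>9]
(A,S,Z): not NE [P3→Y gives 9>1]
(A,S,W): not NE [P3→Y gives 9>2]
(B,P,X): not NE [P2→S gives 9>2; P3→Z gives 9>8]
(B,P,Y): not NE [P2→Q gives 6>0; P3→Z gives 9>7]
(B,P,Z): not NE [P2→R gives 8>0]
(B,P,W): not NE [P1→A gives 7>6; P2→S gives 8>5; P3→Z gives 9>6]
(B,Q,X): not NE [P3→Y gives 9>4]
(B,Q,Y): not NE [P1→A gives 5>0]
(B,Q,Z): not NE [P3→Y gives 9>4]
(B,Q,W): not NE [P2→S gives 8>7; P3→Y gives 9>1]
(B,R,X): not NE [P1→A gives 7>2; P2→S gives 9>2; P3→W gives 9>6]
(B,R,Y): not NE [P2→Q gives 6>4; P3→W gives 9>6]
(B,R,Z): not NE [P3→W gives 9>1]
(B,R,W): not NE [P1→A gives 9>2; P2→S gives 8>4]
(B,S,X): not NE [P3→Y gives 6>2]
(B,S,Y): not NE [P1→A gives 5>4; P2→Q gives 6>0]
(B,S,Z): not NE [P1→A gives 8>6; P2→R gives 8>3; P3→Y gives 6>2]
(B,S,W): not NE [P1→A gives 8>4; P3→Y gives 6>2]

NE set: (A,R,Y)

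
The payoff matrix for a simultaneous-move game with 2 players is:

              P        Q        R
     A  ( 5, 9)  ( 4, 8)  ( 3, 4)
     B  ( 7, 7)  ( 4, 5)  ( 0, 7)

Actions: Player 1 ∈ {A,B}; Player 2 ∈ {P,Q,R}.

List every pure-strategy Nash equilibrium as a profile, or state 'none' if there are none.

PSNE = {(B,P)}

(A,P): not NE [P1→B gives 7>5]
(A,Q): not NE [P2→P gives 9>8]
(A,R): not NE [P2→P gives 9>4]
(B,P): NE
(B,Q): not NE [P2→R gives 7>5]
(B,R): not NE [P1→A gives 3>0]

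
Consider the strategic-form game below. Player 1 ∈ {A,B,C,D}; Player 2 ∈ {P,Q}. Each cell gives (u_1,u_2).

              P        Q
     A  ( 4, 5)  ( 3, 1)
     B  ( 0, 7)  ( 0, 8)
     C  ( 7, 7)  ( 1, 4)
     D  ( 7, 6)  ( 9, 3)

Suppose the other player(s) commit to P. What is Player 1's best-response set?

BR_1 = {C,D}

u_1(A vs P) = 4
u_1(B vs P) = 0
u_1(C vs P) = 7
u_1(D vs P) = 7
max payoff 7 at {C,D}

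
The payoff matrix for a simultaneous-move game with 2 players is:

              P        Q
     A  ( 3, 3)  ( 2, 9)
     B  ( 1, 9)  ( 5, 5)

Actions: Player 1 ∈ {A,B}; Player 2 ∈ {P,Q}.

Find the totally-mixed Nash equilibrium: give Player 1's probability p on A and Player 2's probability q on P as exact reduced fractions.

p=2/5, q=3/5

P1 indiff ⇒ q·3+(1-q)·2 = q·1+(1-q)·5 ⇒ q(2) = (1-q)(3) ⇒ q = 3/5
P2 indiff ⇒ p·3+(1-p)·9 = p·9+(1-p)·5 ⇒ p(-6) = (1-p)(-4) ⇒ p = 2/5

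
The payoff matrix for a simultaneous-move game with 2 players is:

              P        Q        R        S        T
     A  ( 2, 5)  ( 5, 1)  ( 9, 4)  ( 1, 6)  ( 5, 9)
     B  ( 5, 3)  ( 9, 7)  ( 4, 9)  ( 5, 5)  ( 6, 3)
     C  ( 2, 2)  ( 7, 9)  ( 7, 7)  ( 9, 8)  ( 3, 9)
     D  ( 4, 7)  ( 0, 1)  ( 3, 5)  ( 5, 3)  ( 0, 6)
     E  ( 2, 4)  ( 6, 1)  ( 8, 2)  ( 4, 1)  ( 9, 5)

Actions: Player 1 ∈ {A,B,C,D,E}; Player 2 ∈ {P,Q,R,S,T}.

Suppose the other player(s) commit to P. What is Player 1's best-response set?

BR_1 = {B}

u_1(A vs P) = 2
u_1(B vs P) = 5
u_1(C vs P) = 2
u_1(D vs P) = 4
u_1(E vs P) = 2
max payoff 5 at {B}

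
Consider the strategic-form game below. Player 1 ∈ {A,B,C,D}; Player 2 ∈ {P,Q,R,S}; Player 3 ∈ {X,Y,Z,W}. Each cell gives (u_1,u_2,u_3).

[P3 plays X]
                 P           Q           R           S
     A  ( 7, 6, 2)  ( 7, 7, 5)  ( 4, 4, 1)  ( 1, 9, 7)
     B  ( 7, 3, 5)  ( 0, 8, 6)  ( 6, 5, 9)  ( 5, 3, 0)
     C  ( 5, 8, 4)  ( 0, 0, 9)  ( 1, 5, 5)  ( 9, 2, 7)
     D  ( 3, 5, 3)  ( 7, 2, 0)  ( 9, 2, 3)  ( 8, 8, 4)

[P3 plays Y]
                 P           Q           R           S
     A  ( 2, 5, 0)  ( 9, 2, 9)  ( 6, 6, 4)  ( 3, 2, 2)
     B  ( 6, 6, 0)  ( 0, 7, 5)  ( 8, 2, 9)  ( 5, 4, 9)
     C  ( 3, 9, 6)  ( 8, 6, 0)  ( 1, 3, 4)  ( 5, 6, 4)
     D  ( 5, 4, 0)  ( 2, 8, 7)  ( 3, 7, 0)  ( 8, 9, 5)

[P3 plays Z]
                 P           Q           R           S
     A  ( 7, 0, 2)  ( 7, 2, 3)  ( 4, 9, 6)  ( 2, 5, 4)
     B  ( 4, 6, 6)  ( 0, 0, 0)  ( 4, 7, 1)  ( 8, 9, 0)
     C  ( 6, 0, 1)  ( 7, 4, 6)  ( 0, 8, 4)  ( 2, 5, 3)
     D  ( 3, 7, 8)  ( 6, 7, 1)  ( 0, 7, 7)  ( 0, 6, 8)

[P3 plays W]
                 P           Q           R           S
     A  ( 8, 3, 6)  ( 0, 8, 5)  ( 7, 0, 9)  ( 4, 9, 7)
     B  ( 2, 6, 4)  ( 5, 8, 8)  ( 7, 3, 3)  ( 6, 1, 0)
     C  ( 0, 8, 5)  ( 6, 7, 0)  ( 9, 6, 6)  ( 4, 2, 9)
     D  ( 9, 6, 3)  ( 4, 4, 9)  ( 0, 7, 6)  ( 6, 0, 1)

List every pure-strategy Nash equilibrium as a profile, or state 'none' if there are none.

No pure NE.

(A,P,X): not NE [P2→S gives 9>6; P3→W gives 6>2]
(A,P,Y): not NE [P1→B gives 6>2; P2→R gives 6>5; P3→W gives 6>0]
(A,P,Z): not NE [P2→R gives 9>0; P3→W gives 6>2]
(A,P,W): not NE [P1→D gives 9>8; P2→S gives 9>3]
(A,Q,X): not NE [P2→S gives 9>7; P3→Y gives 9>5]
(A,Q,Y): not NE [P2→R gives 6>2]
(A,Q,Z): not NE [P2→R gives 9>2; P3→Y gives 9>3]
(A,Q,W): not NE [P1→C gives 6>0; P2→S gives 9>8; P3→Y gives 9>5]
(A,R,X): not NE [P1→D gives 9>4; P2→S gives 9>4; P3→W gives 9>1]
(A,R,Y): not NE [P1→B gives 8>6; P3→W gives 9>4]
(A,R,Z): not NE [P3→W gives 9>6]
(A,R,W): not NE [P1→C gives 9>7; P2→S gives 9>0]
(A,S,X): not NE [P1→C gives 9>1]
(A,S,Y): not NE [P1→D gives 8>3; P2→R gives 6>2; P3→W gives 7>2]
(A,S,Z): not NE [P1→B gives 8>2; P2→R gives 9>5; P3→W gives 7>4]
(A,S,W): not NE [P1→D gives 6>4]
(B,P,X): not NE [P2→Q gives 8>3; P3→Z gives 6>5]
(B,P,Y): not NE [P2→Q gives 7>6; P3→Z gives 6>0]
(B,P,Z): not NE [P1→A gives 7>4; P2→S gives 9>6]
(B,P,W): not NE [P1→D gives 9>2; P2→Q gives 8>6; P3→Z gives 6>4]
(B,Q,X): not NE [P1→D gives 7>0; P3→W gives 8>6]
(B,Q,Y): not NE [P1→A gives 9>0; P3→W gives 8>5]
(B,Q,Z): not NE [P1→C gives 7>0; P2→S gives 9>0; P3→W gives 8>0]
(B,Q,W): not NE [P1→C gives 6>5]
(B,R,X): not NE [P1→D gives 9>6; P2→Q gives 8>5]
(B,R,Y): not NE [P2→Q gives 7>2]
(B,R,Z): not NE [P2→S gives 9>7; P3→Y gives 9>1]
(B,R,W): not NE [P1→C gives 9>7; P2→Q gives 8>3; P3→Y gives 9>3]
(B,S,X): not NE [P1→C gives 9>5; P2→Q gives 8>3; P3→Y gives 9>0]
(B,S,Y): not NE [P1→D gives 8>5; P2→Q gives 7>4]
(B,S,Z): not NE [P3→Y gives 9>0]
(B,S,W): not NE [P2→Q gives 8>1; P3→Y gives 9>0]
(C,P,X): not NE [P1→B gives 7>5; P3→Y gives 6>4]
(C,P,Y): not NE [P1→B gives 6>3]
(C,P,Z): not NE [P1→A gives 7>6; P2→R gives 8>0; P3→Y gives 6>1]
(C,P,W): not NE [P1→D gives 9>0; P3→Y gives 6>5]
(C,Q,X): not NE [P1→D gives 7>0; P2→P gives 8>0]
(C,Q,Y): not NE [P1→A gives 9>8; P2→P gives 9>6; P3→X gives 9>0]
(C,Q,Z): not NE [P2→R gives 8>4; P3→X gives 9>6]
(C,Q,W): not NE [P2→P gives 8>7; P3→X gives 9>0]
(C,R,X): not NE [P1→D gives 9>1; P2→P gives 8>5; P3→W gives 6>5]
(C,R,Y): not NE [P1→B gives 8>1; P2→P gives 9>3; P3→W gives 6>4]
(C,R,Z): not NE [P1→B gives 4>0; P3→W gives 6>4]
(C,R,W): not NE [P2→P gives 8>6]
(C,S,X): not NE [P2→P gives 8>2; P3→W gives 9>7]
(C,S,Y): not NE [P1→D gives 8>5; P2→P gives 9>6; P3→W gives 9>4]
(C,S,Z): not NE [P1→B gives 8>2; P2→R gives 8>5; P3→W gives 9>3]
(C,S,W): not NE [P1→D gives 6>4; P2→P gives 8>2]
(D,P,X): not NE [P1→B gives 7>3; P2→S gives 8>5; P3→Z gives 8>3]
(D,P,Y): not NE [P1→B gives 6>5; P2→S gives 9>4; P3→Z gives 8>0]
(D,P,Z): not NE [P1→A gives 7>3]
(D,P,W): not NE [P2→R gives 7>6; P3→Z gives 8>3]
(D,Q,X): not NE [P2→S gives 8>2; P3→W gives 9>0]
(D,Q,Y): not NE [P1→A gives 9>2; P2→S gives 9>8; P3→W gives 9>7]
(D,Q,Z): not NE [P1→C gives 7>6; P3→W gives 9>1]
(D,Q,W): not NE [P1→C gives 6>4; P2→R gives 7>4]
(D,R,X): not NE [P2→S gives 8>2; P3→Z gives 7>3]
(D,R,Y): not NE [P1→B gives 8>3; P2→S gives 9>7; P3→Z gives 7>0]
(D,R,Z): not NE [P1→B gives 4>0]
(D,R,W): not NE [P1→C gives 9>0; P3→Z gives 7>6]
(D,S,X): not NE [P1→C gives 9>8; P3→Z gives 8>4]
(D,S,Y): not NE [P3→Z gives 8>5]
(D,S,Z): not NE [P1→B gives 8>0; P2→R gives 7>6]
(D,S,W): not NE [P2→R gives 7>0; P3→Z gives 8>1]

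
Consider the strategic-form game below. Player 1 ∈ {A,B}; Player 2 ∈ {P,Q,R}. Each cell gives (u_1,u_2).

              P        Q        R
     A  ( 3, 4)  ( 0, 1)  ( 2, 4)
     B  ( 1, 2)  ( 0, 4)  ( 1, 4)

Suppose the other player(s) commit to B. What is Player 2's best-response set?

u_2(P vs B) = 2
u_2(Q vs B) = 4
u_2(R vs B) = 4
max payoff 4 at {Q,R}

BR_2 = {Q,R}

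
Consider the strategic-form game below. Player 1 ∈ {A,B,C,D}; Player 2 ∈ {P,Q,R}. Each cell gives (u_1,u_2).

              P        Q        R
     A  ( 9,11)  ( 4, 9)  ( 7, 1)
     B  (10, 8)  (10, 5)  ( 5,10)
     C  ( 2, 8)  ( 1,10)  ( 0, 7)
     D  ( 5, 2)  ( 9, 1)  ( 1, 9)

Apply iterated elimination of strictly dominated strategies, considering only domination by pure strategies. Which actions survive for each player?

Survivors P1:{A,B} P2:{P,R}

P1 drop C (A beats it: P:9>2 Q:4>1 R:7>0)
P1 drop D (B beats it: P:10>5 Q:10>9 R:5>1)
P2 drop Q (P beats it: A:11>9 B:8>5)
P1→{A,B} P2→{P,R}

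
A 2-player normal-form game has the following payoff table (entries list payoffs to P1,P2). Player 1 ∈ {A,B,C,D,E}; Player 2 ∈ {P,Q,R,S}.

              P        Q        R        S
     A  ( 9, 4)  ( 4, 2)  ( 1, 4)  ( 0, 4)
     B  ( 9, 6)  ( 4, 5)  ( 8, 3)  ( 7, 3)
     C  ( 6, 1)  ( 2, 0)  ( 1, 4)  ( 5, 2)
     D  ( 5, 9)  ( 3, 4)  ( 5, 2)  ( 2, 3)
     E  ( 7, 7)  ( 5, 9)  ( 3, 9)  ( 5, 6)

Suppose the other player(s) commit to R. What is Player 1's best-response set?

u_1(A vs R) = 1
u_1(B vs R) = 8
u_1(C vs R) = 1
u_1(D vs R) = 5
u_1(E vs R) = 3
max payoff 8 at {B}

argmax u_1 = {B}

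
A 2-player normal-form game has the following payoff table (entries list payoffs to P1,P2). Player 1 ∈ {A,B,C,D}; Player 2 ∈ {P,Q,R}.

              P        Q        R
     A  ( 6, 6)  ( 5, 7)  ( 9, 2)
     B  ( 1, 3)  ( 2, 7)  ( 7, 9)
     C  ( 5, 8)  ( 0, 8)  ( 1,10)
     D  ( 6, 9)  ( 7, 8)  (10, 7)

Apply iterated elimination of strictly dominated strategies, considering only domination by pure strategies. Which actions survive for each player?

P1 drop B (A beats it: P:6>1 Q:5>2 R:9>7)
P1 drop C (A beats it: P:6>5 Q:5>0 R:9>1)
P2 drop R (P beats it: A:6>2 D:9>7)
P1→{A,D} P2→{P,Q}

Survivors P1:{A,D} P2:{P,Q}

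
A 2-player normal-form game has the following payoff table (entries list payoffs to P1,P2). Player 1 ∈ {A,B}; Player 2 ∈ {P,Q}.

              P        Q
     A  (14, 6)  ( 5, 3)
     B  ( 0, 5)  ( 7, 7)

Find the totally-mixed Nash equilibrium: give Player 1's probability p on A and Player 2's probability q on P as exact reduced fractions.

(p,q) = (2/5, 1/8)

P1 indiff ⇒ q·14+(1-q)·5 = q·0+(1-q)·7 ⇒ q(14) = (1-q)(2) ⇒ q = 1/8
P2 indiff ⇒ p·6+(1-p)·5 = p·3+(1-p)·7 ⇒ p(3) = (1-p)(2) ⇒ p = 2/5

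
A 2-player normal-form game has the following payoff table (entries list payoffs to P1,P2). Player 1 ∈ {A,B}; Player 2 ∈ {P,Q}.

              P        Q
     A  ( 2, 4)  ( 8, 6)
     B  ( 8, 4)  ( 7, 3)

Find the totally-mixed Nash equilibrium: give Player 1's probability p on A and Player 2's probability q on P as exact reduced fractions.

P1 mixes 1/3 on A; P2 mixes 1/7 on P

P1 indiff ⇒ q·2+(1-q)·8 = q·8+(1-q)·7 ⇒ q(-6) = (1-q)(-1) ⇒ q = 1/7
P2 indiff ⇒ p·4+(1-p)·4 = p·6+(1-p)·3 ⇒ p(-2) = (1-p)(-1) ⇒ p = 1/3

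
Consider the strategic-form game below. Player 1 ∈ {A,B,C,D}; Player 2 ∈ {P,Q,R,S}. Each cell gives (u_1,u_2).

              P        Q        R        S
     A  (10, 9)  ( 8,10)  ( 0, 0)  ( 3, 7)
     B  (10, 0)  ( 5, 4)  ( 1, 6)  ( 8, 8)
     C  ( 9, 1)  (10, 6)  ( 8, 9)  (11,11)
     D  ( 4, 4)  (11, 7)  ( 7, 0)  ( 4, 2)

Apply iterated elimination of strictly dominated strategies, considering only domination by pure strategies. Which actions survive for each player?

IESDS → P1:{C,D} P2:{Q,S}

P2 drop P (Q beats it: A:10>9 B:4>0 C:6>1 D:7>4)
P1 drop A (C beats it: Q:10>8 R:8>0 S:11>3)
P1 drop B (C beats it: Q:10>5 R:8>1 S:11>8)
P2 drop R (S beats it: C:11>9 D:2>0)
P1→{C,D} P2→{Q,S}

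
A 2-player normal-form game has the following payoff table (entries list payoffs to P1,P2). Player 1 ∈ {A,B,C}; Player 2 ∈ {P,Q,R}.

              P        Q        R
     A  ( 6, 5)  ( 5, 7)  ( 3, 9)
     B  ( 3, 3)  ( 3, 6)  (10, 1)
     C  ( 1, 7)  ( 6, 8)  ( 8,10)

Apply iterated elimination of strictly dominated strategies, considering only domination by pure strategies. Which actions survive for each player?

P2 drop P (Q beats it: A:7>5 B:6>3 C:8>7)
P1 drop A (C beats it: Q:6>5 R:8>3)
P1→{B,C} P2→{Q,R}

Survivors P1:{B,C} P2:{Q,R}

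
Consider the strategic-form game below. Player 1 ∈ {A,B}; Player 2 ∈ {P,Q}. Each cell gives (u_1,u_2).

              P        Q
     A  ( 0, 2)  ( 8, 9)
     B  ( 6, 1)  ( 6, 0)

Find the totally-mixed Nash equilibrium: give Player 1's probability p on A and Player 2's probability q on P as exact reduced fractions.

P1 indiff ⇒ q·0+(1-q)·8 = q·6+(1-q)·6 ⇒ q(-6) = (1-q)(-2) ⇒ q = 1/4
P2 indiff ⇒ p·2+(1-p)·1 = p·9+(1-p)·0 ⇒ p(-7) = (1-p)(-1) ⇒ p = 1/8

p=1/8, q=1/4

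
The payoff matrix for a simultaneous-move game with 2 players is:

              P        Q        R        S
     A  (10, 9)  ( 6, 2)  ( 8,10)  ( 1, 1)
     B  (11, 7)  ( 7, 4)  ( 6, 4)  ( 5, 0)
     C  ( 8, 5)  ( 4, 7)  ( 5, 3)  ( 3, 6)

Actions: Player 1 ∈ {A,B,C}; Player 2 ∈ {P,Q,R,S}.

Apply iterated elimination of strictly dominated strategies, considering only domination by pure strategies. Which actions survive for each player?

P1 drop C (B beats it: P:11>8 Q:7>4 R:6>5 S:5>3)
P2 drop Q (P beats it: A:9>2 B:7>4)
P2 drop S (P beats it: A:9>1 B:7>0)
P1→{A,B} P2→{P,R}

Remaining: P1:{A,B} P2:{P,R}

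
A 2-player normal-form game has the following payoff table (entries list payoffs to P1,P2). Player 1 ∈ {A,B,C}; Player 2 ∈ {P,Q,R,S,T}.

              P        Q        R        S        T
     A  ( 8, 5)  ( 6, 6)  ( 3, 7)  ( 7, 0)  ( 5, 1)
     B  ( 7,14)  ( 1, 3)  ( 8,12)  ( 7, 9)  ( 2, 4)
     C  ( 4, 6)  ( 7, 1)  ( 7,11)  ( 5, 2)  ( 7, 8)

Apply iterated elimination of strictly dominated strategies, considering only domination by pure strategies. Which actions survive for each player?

Survivors P1:{A,B} P2:{P,R}

P2 drop Q (R beats it: A:7>6 B:12>3 C:11>1)
P2 drop S (P beats it: A:5>0 B:14>9 C:6>2)
P2 drop T (R beats it: A:7>1 B:12>4 C:11>8)
P1 drop C (B beats it: P:7>4 R:8>7)
P1→{A,B} P2→{P,R}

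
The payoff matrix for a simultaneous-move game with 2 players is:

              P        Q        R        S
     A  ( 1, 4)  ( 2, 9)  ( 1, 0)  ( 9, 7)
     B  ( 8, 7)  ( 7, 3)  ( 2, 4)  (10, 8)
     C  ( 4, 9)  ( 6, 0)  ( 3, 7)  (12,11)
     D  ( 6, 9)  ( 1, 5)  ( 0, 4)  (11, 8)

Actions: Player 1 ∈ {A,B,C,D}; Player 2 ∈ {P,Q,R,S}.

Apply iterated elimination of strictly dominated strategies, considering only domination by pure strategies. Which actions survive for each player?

Survivors P1:{B,C,D} P2:{P,S}

P1 drop A (B beats it: P:8>1 Q:7>2 R:2>1 S:10>9)
P2 drop Q (P beats it: B:7>3 C:9>0 D:9>5)
P2 drop R (P beats it: B:7>4 C:9>7 D:9>4)
P1→{B,C,D} P2→{P,S}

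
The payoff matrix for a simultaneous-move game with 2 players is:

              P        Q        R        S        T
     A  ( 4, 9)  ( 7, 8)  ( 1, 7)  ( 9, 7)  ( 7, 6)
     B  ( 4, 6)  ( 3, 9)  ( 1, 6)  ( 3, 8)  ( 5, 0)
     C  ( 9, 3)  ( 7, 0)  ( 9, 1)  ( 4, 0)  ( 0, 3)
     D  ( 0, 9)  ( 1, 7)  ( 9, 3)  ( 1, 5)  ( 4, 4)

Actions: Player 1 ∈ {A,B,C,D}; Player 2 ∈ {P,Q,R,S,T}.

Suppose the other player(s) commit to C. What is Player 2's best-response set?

u_2(P vs C) = 3
u_2(Q vs C) = 0
u_2(R vs C) = 1
u_2(S vs C) = 0
u_2(T vs C) = 3
max payoff 3 at {P,T}

P2 best: {P,T}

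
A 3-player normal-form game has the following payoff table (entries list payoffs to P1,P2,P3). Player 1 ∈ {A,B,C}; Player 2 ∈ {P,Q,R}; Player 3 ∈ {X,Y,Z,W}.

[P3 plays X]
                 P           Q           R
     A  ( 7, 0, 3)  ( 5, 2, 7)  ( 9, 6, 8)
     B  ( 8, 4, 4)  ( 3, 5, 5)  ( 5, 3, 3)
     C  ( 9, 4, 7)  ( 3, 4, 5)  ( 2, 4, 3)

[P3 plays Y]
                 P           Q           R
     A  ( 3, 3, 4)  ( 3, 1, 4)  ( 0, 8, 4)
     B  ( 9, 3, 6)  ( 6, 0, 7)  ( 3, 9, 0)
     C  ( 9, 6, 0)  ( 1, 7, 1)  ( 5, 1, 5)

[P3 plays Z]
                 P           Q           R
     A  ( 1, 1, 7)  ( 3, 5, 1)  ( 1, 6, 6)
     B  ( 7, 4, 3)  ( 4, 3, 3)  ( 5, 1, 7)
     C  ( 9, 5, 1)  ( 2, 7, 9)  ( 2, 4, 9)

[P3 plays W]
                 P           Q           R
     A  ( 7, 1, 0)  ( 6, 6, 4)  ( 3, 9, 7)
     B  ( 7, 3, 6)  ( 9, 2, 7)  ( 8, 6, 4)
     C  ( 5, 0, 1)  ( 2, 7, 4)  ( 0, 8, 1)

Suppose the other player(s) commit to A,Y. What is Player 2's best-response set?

argmax u_2 = {R}

u_2(P vs A,Y) = 3
u_2(Q vs A,Y) = 1
u_2(R vs A,Y) = 8
max payoff 8 at {R}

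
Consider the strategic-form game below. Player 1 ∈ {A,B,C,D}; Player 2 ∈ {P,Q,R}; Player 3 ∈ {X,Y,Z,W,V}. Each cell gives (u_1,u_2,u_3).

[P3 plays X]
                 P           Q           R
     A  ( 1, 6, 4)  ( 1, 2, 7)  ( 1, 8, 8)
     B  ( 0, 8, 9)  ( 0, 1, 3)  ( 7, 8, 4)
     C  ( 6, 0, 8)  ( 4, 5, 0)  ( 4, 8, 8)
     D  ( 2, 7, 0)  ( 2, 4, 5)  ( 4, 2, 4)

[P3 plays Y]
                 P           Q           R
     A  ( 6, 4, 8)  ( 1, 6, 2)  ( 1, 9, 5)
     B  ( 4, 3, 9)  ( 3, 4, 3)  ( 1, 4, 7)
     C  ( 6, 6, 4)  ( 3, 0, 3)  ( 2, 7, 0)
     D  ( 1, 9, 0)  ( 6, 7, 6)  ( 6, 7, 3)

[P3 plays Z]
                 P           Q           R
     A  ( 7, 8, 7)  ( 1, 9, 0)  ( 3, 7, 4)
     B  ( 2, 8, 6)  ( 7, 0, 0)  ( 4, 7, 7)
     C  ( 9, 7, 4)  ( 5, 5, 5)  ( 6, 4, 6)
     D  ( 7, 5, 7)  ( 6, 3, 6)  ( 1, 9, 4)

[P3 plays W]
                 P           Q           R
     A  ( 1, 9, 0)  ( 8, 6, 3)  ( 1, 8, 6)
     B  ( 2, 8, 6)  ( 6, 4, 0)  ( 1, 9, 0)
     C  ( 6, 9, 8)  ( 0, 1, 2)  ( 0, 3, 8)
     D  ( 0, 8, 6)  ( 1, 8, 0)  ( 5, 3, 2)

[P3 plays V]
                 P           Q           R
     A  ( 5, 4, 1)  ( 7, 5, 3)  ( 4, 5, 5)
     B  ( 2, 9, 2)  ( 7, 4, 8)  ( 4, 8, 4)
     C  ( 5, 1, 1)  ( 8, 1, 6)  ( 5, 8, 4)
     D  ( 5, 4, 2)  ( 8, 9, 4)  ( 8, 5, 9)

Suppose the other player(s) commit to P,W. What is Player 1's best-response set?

argmax u_1 = {C}

u_1(A vs P,W) = 1
u_1(B vs P,W) = 2
u_1(C vs P,W) = 6
u_1(D vs P,W) = 0
max payoff 6 at {C}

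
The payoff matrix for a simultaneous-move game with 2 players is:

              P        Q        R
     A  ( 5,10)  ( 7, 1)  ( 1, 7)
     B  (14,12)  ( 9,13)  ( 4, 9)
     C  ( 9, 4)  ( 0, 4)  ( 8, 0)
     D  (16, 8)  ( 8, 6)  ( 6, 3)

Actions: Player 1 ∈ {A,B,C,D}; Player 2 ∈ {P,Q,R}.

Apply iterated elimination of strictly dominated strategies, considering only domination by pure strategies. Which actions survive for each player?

P1 drop A (B beats it: P:14>5 Q:9>7 R:4>1)
P2 drop R (P beats it: B:12>9 C:4>0 D:8>3)
P1 drop C (B beats it: P:14>9 Q:9>0)
P1→{B,D} P2→{P,Q}

Survivors P1:{B,D} P2:{P,Q}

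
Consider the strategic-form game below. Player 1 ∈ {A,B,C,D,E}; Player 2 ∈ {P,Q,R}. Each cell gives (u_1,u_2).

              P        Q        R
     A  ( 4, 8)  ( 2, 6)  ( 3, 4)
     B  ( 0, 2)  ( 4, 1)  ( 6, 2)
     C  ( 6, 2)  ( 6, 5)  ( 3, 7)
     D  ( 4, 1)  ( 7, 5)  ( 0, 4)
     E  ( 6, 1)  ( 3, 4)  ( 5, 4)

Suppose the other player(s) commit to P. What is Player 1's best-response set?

u_1(A vs P) = 4
u_1(B vs P) = 0
u_1(C vs P) = 6
u_1(D vs P) = 4
u_1(E vs P) = 6
max payoff 6 at {C,E}

argmax u_1 = {C,E}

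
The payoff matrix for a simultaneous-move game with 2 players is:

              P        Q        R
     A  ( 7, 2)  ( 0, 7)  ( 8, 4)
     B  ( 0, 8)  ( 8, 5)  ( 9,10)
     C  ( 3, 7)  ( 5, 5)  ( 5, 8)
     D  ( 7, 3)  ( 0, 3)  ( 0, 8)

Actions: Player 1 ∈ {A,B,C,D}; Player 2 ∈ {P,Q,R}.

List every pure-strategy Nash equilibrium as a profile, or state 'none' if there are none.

PSNE = {(B,R)}

(A,P): not NE [P2→Q gives 7>2]
(A,Q): not NE [P1→B gives 8>0]
(A,R): not NE [P1→B gives 9>8; P2→Q gives 7>4]
(B,P): not NE [P1→D gives 7>0; P2→R gives 10>8]
(B,Q): not NE [P2→R gives 10>5]
(B,R): NE
(C,P): not NE [P1→D gives 7>3; P2→R gives 8>7]
(C,Q): not NE [P1→B gives 8>5; P2→R gives 8>5]
(C,R): not NE [P1→B gives 9>5]
(D,P): not NE [P2→R gives 8>3]
(D,Q): not NE [P1→B gives 8>0; P2→R gives 8>3]
(D,R): not NE [P1→B gives 9>0]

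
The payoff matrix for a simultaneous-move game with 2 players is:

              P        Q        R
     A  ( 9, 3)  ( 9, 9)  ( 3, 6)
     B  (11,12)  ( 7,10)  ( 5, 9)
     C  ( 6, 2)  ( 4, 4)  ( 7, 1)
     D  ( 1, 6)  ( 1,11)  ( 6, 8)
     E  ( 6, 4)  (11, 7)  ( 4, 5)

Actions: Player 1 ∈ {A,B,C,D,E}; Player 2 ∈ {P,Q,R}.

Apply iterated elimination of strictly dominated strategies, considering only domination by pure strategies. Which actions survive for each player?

Remaining: P1:{A,B,E} P2:{P,Q}

P1 drop D (C beats it: P:6>1 Q:4>1 R:7>6)
P2 drop R (Q beats it: A:9>6 B:10>9 C:4>1 E:7>5)
P1 drop C (A beats it: P:9>6 Q:9>4)
P1→{A,B,E} P2→{P,Q}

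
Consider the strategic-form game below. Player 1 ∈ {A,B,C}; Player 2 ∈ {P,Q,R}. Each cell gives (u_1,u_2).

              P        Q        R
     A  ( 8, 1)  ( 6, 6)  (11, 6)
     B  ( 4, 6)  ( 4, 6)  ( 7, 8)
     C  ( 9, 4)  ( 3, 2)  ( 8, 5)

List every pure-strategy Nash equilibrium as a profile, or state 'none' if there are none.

(A,P): not NE [P1→C gives 9>8; P2→R gives 6>1]
(A,Q): NE
(A,R): NE
(B,P): not NE [P1→C gives 9>4; P2→R gives 8>6]
(B,Q): not NE [P1→A gives 6>4; P2→R gives 8>6]
(B,R): not NE [P1→A gives 11>7]
(C,P): not NE [P2→R gives 5>4]
(C,Q): not NE [P1→A gives 6>3; P2→R gives 5>2]
(C,R): not NE [P1→A gives 11>8]

NE set: (A,Q), (A,R)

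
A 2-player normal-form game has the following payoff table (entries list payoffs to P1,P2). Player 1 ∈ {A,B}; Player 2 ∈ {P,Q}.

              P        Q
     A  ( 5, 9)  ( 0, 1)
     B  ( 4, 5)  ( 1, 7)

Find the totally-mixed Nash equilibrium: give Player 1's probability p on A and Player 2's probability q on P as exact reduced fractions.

P1 indiff ⇒ q·5+(1-q)·0 = q·4+(1-q)·1 ⇒ q(1) = (1-q)(1) ⇒ q = 1/2
P2 indiff ⇒ p·9+(1-p)·5 = p·1+(1-p)·7 ⇒ p(8) = (1-p)(2) ⇒ p = 1/5

(p,q) = (1/5, 1/2)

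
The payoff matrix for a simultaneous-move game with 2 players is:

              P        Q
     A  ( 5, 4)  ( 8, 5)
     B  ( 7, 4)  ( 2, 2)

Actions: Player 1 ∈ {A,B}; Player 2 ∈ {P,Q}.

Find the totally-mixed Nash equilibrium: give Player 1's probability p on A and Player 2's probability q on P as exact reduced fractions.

(p,q) = (2/3, 3/4)

P1 indiff ⇒ q·5+(1-q)·8 = q·7+(1-q)·2 ⇒ q(-2) = (1-q)(-6) ⇒ q = 3/4
P2 indiff ⇒ p·4+(1-p)·4 = p·5+(1-p)·2 ⇒ p(-1) = (1-p)(-2) ⇒ p = 2/3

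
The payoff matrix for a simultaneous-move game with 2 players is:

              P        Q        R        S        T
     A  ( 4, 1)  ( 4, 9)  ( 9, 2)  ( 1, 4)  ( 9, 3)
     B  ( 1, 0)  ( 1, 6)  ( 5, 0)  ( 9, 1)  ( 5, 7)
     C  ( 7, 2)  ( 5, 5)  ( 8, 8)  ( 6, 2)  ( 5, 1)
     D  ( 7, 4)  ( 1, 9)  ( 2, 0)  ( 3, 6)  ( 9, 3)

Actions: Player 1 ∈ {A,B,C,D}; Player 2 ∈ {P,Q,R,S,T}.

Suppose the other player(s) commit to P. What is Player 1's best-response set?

u_1(A vs P) = 4
u_1(B vs P) = 1
u_1(C vs P) = 7
u_1(D vs P) = 7
max payoff 7 at {C,D}

BR_1 = {C,D}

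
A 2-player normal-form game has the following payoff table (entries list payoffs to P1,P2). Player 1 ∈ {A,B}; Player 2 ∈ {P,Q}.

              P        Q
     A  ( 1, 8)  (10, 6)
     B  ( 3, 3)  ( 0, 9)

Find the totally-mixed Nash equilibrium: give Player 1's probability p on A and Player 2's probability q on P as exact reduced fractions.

p=3/4, q=5/6

P1 indiff ⇒ q·1+(1-q)·10 = q·3+(1-q)·0 ⇒ q(-2) = (1-q)(-10) ⇒ q = 5/6
P2 indiff ⇒ p·8+(1-p)·3 = p·6+(1-p)·9 ⇒ p(2) = (1-p)(6) ⇒ p = 3/4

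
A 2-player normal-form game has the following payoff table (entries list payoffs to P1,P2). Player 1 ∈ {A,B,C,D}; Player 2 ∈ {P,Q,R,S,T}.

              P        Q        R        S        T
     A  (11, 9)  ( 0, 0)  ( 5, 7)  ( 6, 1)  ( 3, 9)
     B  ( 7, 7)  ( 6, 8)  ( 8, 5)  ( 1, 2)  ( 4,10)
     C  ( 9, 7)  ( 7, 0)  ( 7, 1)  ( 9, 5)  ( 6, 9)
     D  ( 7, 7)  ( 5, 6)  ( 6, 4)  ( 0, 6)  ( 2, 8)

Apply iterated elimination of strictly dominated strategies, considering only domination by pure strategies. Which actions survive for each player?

P1 drop D (C beats it: P:9>7 Q:7>5 R:7>6 S:9>0 T:6>2)
P2 drop Q (T beats it: A:9>0 B:10>8 C:9>0)
P2 drop R (P beats it: A:9>7 B:7>5 C:7>1)
P1 drop B (C beats it: P:9>7 S:9>1 T:6>4)
P2 drop S (P beats it: A:9>1 C:7>5)
P1→{A,C} P2→{P,T}

Remaining: P1:{A,C} P2:{P,T}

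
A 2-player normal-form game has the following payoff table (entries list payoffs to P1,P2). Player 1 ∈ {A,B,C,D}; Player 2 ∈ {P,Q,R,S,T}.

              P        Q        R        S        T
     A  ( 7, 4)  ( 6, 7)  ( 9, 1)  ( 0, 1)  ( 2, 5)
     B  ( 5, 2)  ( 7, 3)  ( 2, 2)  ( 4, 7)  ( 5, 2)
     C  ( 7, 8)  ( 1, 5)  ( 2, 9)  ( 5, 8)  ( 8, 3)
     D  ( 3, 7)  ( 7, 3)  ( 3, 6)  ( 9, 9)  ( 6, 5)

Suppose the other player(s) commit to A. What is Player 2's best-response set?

u_2(P vs A) = 4
u_2(Q vs A) = 7
u_2(R vs A) = 1
u_2(S vs A) = 1
u_2(T vs A) = 5
max payoff 7 at {Q}

argmax u_2 = {Q}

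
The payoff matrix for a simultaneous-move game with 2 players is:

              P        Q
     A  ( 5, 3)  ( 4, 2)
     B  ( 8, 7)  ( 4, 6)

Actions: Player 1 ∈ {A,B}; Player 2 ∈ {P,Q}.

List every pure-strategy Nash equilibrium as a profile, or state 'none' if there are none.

(A,P): not NE [P1→B gives 8>5]
(A,Q): not NE [P2→P gives 3>2]
(B,P): NE
(B,Q): not NE [P2→P gives 7>6]

NE set: (B,P)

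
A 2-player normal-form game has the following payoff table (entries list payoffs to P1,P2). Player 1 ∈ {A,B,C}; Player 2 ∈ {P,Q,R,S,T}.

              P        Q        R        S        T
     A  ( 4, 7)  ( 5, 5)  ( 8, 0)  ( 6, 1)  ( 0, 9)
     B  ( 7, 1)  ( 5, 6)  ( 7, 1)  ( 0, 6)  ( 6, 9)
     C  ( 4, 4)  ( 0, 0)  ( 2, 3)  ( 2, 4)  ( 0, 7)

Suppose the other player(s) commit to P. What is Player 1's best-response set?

argmax u_1 = {B}

u_1(A vs P) = 4
u_1(B vs P) = 7
u_1(C vs P) = 4
max payoff 7 at {B}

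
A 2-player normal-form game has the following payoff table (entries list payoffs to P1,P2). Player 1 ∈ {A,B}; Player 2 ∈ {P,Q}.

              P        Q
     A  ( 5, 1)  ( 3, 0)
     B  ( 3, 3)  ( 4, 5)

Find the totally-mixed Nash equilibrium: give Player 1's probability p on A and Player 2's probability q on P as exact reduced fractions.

P1 indiff ⇒ q·5+(1-q)·3 = q·3+(1-q)·4 ⇒ q(2) = (1-q)(1) ⇒ q = 1/3
P2 indiff ⇒ p·1+(1-p)·3 = p·0+(1-p)·5 ⇒ p(1) = (1-p)(2) ⇒ p = 2/3

(p,q) = (2/3, 1/3)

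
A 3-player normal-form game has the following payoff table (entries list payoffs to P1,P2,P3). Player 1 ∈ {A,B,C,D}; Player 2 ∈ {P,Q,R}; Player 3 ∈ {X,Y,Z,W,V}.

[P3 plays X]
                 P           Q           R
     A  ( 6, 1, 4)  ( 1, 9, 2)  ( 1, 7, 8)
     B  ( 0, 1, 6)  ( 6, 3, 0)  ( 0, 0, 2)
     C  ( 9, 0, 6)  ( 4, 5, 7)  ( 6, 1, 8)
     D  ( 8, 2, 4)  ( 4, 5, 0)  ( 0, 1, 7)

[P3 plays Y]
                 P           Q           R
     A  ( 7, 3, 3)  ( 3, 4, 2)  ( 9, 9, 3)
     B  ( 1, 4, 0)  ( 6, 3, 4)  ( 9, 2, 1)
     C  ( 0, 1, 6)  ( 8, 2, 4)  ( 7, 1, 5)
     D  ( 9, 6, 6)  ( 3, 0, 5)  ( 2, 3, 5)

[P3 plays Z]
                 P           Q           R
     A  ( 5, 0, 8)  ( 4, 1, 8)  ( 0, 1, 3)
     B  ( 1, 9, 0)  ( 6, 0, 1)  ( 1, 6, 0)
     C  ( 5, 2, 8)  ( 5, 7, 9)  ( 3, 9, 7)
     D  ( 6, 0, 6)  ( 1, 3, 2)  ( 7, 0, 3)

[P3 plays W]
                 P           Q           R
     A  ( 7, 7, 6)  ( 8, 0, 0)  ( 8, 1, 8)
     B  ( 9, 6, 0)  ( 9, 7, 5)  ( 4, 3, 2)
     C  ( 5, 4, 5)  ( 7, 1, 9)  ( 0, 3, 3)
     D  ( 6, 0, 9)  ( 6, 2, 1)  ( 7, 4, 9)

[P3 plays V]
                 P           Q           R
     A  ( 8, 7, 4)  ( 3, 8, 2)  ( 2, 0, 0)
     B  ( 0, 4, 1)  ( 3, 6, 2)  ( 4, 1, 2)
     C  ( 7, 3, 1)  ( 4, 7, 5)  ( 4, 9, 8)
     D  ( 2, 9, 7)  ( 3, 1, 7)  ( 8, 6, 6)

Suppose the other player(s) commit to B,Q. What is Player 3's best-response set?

BR_3 = {W}

u_3(X vs B,Q) = 0
u_3(Y vs B,Q) = 4
u_3(Z vs B,Q) = 1
u_3(W vs B,Q) = 5
u_3(V vs B,Q) = 2
max payoff 5 at {W}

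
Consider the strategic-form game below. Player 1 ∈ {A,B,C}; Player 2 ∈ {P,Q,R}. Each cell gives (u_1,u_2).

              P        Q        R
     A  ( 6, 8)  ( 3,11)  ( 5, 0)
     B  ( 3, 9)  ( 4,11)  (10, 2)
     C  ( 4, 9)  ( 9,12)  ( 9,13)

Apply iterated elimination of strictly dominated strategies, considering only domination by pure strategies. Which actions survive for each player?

Remaining: P1:{B,C} P2:{Q,R}

P2 drop P (Q beats it: A:11>8 B:11>9 C:12>9)
P1 drop A (B beats it: Q:4>3 R:10>5)
P1→{B,C} P2→{Q,R}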